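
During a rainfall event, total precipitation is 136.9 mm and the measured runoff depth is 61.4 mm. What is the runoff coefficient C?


The runoff coefficient C = runoff depth / rainfall depth.
C = 61.4 / 136.9
  = 0.4485.

0.4485


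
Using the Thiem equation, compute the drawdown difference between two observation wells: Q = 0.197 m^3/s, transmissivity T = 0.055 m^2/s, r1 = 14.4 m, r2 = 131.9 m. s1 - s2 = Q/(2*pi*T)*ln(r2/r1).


Thiem equation: s1 - s2 = Q/(2*pi*T) * ln(r2/r1).
ln(r2/r1) = ln(131.9/14.4) = 2.2148.
Q/(2*pi*T) = 0.197 / (2*pi*0.055) = 0.197 / 0.3456 = 0.5701.
s1 - s2 = 0.5701 * 2.2148 = 1.2626 m.

1.2626


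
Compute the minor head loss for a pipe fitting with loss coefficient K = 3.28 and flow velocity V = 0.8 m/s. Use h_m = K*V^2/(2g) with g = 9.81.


Minor loss formula: h_m = K * V^2/(2g).
V^2 = 0.8^2 = 0.64.
V^2/(2g) = 0.64 / 19.62 = 0.0326 m.
h_m = 3.28 * 0.0326 = 0.107 m.

0.107


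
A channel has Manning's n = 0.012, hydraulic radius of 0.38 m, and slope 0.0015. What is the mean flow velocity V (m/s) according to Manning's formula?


Manning's equation gives V = (1/n) * R^(2/3) * S^(1/2).
First, compute R^(2/3) = 0.38^(2/3) = 0.5246.
Next, S^(1/2) = 0.0015^(1/2) = 0.03873.
Then 1/n = 1/0.012 = 83.33.
V = 83.33 * 0.5246 * 0.03873 = 1.6932 m/s.

1.6932


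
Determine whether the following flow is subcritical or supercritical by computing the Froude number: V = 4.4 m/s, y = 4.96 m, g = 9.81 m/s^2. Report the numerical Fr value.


The Froude number is defined as Fr = V / sqrt(g*y).
g*y = 9.81 * 4.96 = 48.6576.
sqrt(g*y) = sqrt(48.6576) = 6.9755.
Fr = 4.4 / 6.9755 = 0.6308.
Since Fr < 1, the flow is subcritical.

0.6308


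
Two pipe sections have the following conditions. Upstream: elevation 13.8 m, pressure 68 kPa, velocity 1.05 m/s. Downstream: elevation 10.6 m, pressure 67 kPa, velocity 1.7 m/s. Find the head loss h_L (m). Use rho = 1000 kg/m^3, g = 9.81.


Total head at each section: H = z + p/(rho*g) + V^2/(2g).
H1 = 13.8 + 68*1000/(1000*9.81) + 1.05^2/(2*9.81)
   = 13.8 + 6.932 + 0.0562
   = 20.788 m.
H2 = 10.6 + 67*1000/(1000*9.81) + 1.7^2/(2*9.81)
   = 10.6 + 6.83 + 0.1473
   = 17.577 m.
h_L = H1 - H2 = 20.788 - 17.577 = 3.211 m.

3.211


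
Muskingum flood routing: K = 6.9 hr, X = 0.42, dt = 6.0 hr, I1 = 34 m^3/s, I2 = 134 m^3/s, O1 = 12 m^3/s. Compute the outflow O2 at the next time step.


Muskingum coefficients:
denom = 2*K*(1-X) + dt = 2*6.9*(1-0.42) + 6.0 = 14.004.
C0 = (dt - 2*K*X)/denom = (6.0 - 2*6.9*0.42)/14.004 = 0.0146.
C1 = (dt + 2*K*X)/denom = (6.0 + 2*6.9*0.42)/14.004 = 0.8423.
C2 = (2*K*(1-X) - dt)/denom = 0.1431.
O2 = C0*I2 + C1*I1 + C2*O1
   = 0.0146*134 + 0.8423*34 + 0.1431*12
   = 32.31 m^3/s.

32.31


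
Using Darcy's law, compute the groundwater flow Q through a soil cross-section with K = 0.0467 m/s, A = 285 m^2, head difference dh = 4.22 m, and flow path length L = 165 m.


Darcy's law: Q = K * A * i, where i = dh/L.
Hydraulic gradient i = 4.22 / 165 = 0.025576.
Q = 0.0467 * 285 * 0.025576
  = 0.3404 m^3/s.

0.3404


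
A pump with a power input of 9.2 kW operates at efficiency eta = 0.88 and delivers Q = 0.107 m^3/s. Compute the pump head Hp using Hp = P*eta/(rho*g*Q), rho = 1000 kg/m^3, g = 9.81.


Pump head formula: Hp = P * eta / (rho * g * Q).
Numerator: P * eta = 9.2 * 1000 * 0.88 = 8096.0 W.
Denominator: rho * g * Q = 1000 * 9.81 * 0.107 = 1049.67.
Hp = 8096.0 / 1049.67 = 7.71 m.

7.71


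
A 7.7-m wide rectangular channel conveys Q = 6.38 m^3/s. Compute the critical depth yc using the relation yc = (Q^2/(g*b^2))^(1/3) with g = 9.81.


Using yc = (Q^2 / (g * b^2))^(1/3):
Q^2 = 6.38^2 = 40.7.
g * b^2 = 9.81 * 7.7^2 = 9.81 * 59.29 = 581.63.
Q^2 / (g*b^2) = 40.7 / 581.63 = 0.07.
yc = 0.07^(1/3) = 0.4121 m.

0.4121


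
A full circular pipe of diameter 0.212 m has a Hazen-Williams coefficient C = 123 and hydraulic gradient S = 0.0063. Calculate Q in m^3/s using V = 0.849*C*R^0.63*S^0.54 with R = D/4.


For a full circular pipe, R = D/4 = 0.212/4 = 0.053 m.
V = 0.849 * 123 * 0.053^0.63 * 0.0063^0.54
  = 0.849 * 123 * 0.157143 * 0.06481
  = 1.0635 m/s.
Pipe area A = pi*D^2/4 = pi*0.212^2/4 = 0.0353 m^2.
Q = A * V = 0.0353 * 1.0635 = 0.0375 m^3/s.

0.0375


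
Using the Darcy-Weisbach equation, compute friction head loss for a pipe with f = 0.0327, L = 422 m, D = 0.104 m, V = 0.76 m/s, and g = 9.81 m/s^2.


Darcy-Weisbach equation: h_f = f * (L/D) * V^2/(2g).
f * L/D = 0.0327 * 422/0.104 = 132.6865.
V^2/(2g) = 0.76^2 / (2*9.81) = 0.5776 / 19.62 = 0.0294 m.
h_f = 132.6865 * 0.0294 = 3.906 m.

3.906


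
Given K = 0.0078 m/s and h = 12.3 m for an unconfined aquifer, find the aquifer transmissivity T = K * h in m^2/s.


Transmissivity is defined as T = K * h.
T = 0.0078 * 12.3
  = 0.0959 m^2/s.

0.0959


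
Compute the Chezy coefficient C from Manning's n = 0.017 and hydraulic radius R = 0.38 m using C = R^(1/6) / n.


The Chezy coefficient relates to Manning's n through C = R^(1/6) / n.
R^(1/6) = 0.38^(1/6) = 0.851067.
C = 0.851067 / 0.017 = 50.06 m^(1/2)/s.

50.06


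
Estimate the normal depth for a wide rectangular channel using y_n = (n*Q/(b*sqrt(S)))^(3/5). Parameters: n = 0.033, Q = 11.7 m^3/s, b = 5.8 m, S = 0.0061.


We use the wide-channel approximation y_n = (n*Q/(b*sqrt(S)))^(3/5).
sqrt(S) = sqrt(0.0061) = 0.078102.
Numerator: n*Q = 0.033 * 11.7 = 0.3861.
Denominator: b*sqrt(S) = 5.8 * 0.078102 = 0.452992.
arg = 0.8523.
y_n = 0.8523^(3/5) = 0.9086 m.

0.9086


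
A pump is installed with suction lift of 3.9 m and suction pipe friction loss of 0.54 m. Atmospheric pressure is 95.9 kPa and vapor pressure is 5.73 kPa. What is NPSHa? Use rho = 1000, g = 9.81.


NPSHa = p_atm/(rho*g) - z_s - hf_s - p_vap/(rho*g).
p_atm/(rho*g) = 95.9*1000 / (1000*9.81) = 9.776 m.
p_vap/(rho*g) = 5.73*1000 / (1000*9.81) = 0.584 m.
NPSHa = 9.776 - 3.9 - 0.54 - 0.584
      = 4.75 m.

4.75


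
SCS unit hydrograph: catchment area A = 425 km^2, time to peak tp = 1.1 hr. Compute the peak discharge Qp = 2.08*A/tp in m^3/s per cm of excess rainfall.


SCS formula: Qp = 2.08 * A / tp.
Qp = 2.08 * 425 / 1.1
   = 884.0 / 1.1
   = 803.64 m^3/s per cm.

803.64


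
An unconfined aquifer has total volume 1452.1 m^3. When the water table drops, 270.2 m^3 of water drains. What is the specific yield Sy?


Specific yield Sy = Volume drained / Total volume.
Sy = 270.2 / 1452.1
   = 0.1861.

0.1861


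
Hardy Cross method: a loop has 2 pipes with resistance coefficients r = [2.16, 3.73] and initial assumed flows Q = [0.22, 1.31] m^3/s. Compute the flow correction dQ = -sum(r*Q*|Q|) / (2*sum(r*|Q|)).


Numerator terms (r*Q*|Q|): 2.16*0.22*|0.22| = 0.1045; 3.73*1.31*|1.31| = 6.4011.
Sum of numerator = 6.5056.
Denominator terms (r*|Q|): 2.16*|0.22| = 0.4752; 3.73*|1.31| = 4.8863.
2 * sum of denominator = 2 * 5.3615 = 10.723.
dQ = -6.5056 / 10.723 = -0.6067 m^3/s.

-0.6067


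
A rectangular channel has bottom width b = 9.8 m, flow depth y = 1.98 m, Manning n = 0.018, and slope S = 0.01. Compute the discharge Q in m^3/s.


For a rectangular channel, the cross-sectional area A = b * y = 9.8 * 1.98 = 19.4 m^2.
The wetted perimeter P = b + 2y = 9.8 + 2*1.98 = 13.76 m.
Hydraulic radius R = A/P = 19.4/13.76 = 1.4102 m.
Velocity V = (1/n)*R^(2/3)*S^(1/2) = (1/0.018)*1.4102^(2/3)*0.01^(1/2) = 6.9862 m/s.
Discharge Q = A * V = 19.4 * 6.9862 = 135.561 m^3/s.

135.561


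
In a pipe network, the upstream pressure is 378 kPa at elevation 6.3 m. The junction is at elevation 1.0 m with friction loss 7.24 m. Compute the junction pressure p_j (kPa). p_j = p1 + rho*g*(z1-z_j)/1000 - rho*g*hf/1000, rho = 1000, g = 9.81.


Junction pressure: p_j = p1 + rho*g*(z1 - z_j)/1000 - rho*g*hf/1000.
Elevation term = 1000*9.81*(6.3 - 1.0)/1000 = 51.993 kPa.
Friction term = 1000*9.81*7.24/1000 = 71.024 kPa.
p_j = 378 + 51.993 - 71.024 = 358.97 kPa.

358.97


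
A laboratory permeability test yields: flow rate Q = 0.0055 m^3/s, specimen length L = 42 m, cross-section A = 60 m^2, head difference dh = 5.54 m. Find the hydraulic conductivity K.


From K = Q*L / (A*dh):
Numerator: Q*L = 0.0055 * 42 = 0.231.
Denominator: A*dh = 60 * 5.54 = 332.4.
K = 0.231 / 332.4 = 0.000695 m/s.

0.000695


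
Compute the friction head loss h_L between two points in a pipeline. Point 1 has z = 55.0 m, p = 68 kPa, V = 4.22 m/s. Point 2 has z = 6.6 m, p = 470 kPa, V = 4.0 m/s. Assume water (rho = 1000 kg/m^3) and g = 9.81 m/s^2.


Total head at each section: H = z + p/(rho*g) + V^2/(2g).
H1 = 55.0 + 68*1000/(1000*9.81) + 4.22^2/(2*9.81)
   = 55.0 + 6.932 + 0.9077
   = 62.839 m.
H2 = 6.6 + 470*1000/(1000*9.81) + 4.0^2/(2*9.81)
   = 6.6 + 47.91 + 0.8155
   = 55.326 m.
h_L = H1 - H2 = 62.839 - 55.326 = 7.514 m.

7.514


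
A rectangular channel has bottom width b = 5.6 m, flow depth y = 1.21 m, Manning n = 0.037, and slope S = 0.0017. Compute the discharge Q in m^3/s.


For a rectangular channel, the cross-sectional area A = b * y = 5.6 * 1.21 = 6.78 m^2.
The wetted perimeter P = b + 2y = 5.6 + 2*1.21 = 8.02 m.
Hydraulic radius R = A/P = 6.78/8.02 = 0.8449 m.
Velocity V = (1/n)*R^(2/3)*S^(1/2) = (1/0.037)*0.8449^(2/3)*0.0017^(1/2) = 0.9959 m/s.
Discharge Q = A * V = 6.78 * 0.9959 = 6.748 m^3/s.

6.748


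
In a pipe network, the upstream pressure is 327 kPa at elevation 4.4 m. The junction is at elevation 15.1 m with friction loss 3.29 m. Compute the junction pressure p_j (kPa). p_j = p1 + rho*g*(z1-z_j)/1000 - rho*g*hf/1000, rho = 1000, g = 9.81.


Junction pressure: p_j = p1 + rho*g*(z1 - z_j)/1000 - rho*g*hf/1000.
Elevation term = 1000*9.81*(4.4 - 15.1)/1000 = -104.967 kPa.
Friction term = 1000*9.81*3.29/1000 = 32.275 kPa.
p_j = 327 + -104.967 - 32.275 = 189.76 kPa.

189.76


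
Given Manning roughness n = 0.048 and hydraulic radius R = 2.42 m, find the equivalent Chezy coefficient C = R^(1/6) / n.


The Chezy coefficient relates to Manning's n through C = R^(1/6) / n.
R^(1/6) = 2.42^(1/6) = 1.158695.
C = 1.158695 / 0.048 = 24.14 m^(1/2)/s.

24.14


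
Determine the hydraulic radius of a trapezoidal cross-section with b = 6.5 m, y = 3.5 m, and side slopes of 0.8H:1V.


For a trapezoidal section with side slope z:
A = (b + z*y)*y = (6.5 + 0.8*3.5)*3.5 = 32.55 m^2.
P = b + 2*y*sqrt(1 + z^2) = 6.5 + 2*3.5*sqrt(1 + 0.8^2) = 15.464 m.
R = A/P = 32.55 / 15.464 = 2.1048 m.

2.1048


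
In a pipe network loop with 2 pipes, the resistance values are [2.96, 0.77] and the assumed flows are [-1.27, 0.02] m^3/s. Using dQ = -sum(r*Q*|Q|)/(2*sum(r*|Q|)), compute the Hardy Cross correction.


Numerator terms (r*Q*|Q|): 2.96*-1.27*|-1.27| = -4.7742; 0.77*0.02*|0.02| = 0.0003.
Sum of numerator = -4.7739.
Denominator terms (r*|Q|): 2.96*|-1.27| = 3.7592; 0.77*|0.02| = 0.0154.
2 * sum of denominator = 2 * 3.7746 = 7.5492.
dQ = --4.7739 / 7.5492 = 0.6324 m^3/s.

0.6324


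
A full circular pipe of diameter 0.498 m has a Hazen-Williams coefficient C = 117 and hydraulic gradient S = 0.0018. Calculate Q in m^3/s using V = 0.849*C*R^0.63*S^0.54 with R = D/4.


For a full circular pipe, R = D/4 = 0.498/4 = 0.1245 m.
V = 0.849 * 117 * 0.1245^0.63 * 0.0018^0.54
  = 0.849 * 117 * 0.269127 * 0.032949
  = 0.8808 m/s.
Pipe area A = pi*D^2/4 = pi*0.498^2/4 = 0.1948 m^2.
Q = A * V = 0.1948 * 0.8808 = 0.1716 m^3/s.

0.1716


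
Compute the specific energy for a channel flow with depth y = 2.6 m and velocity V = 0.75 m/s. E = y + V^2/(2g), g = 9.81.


Specific energy E = y + V^2/(2g).
Velocity head = V^2/(2g) = 0.75^2 / (2*9.81) = 0.5625 / 19.62 = 0.0287 m.
E = 2.6 + 0.0287 = 2.6287 m.

2.6287


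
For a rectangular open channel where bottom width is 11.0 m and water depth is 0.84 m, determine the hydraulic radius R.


For a rectangular section:
Flow area A = b * y = 11.0 * 0.84 = 9.24 m^2.
Wetted perimeter P = b + 2y = 11.0 + 2*0.84 = 12.68 m.
Hydraulic radius R = A/P = 9.24 / 12.68 = 0.7287 m.

0.7287


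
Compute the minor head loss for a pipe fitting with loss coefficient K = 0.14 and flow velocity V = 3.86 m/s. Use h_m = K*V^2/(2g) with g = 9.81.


Minor loss formula: h_m = K * V^2/(2g).
V^2 = 3.86^2 = 14.8996.
V^2/(2g) = 14.8996 / 19.62 = 0.7594 m.
h_m = 0.14 * 0.7594 = 0.1063 m.

0.1063


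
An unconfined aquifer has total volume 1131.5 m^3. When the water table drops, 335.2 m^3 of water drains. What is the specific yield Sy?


Specific yield Sy = Volume drained / Total volume.
Sy = 335.2 / 1131.5
   = 0.2962.

0.2962


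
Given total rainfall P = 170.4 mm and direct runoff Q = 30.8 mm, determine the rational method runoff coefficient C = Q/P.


The runoff coefficient C = runoff depth / rainfall depth.
C = 30.8 / 170.4
  = 0.1808.

0.1808


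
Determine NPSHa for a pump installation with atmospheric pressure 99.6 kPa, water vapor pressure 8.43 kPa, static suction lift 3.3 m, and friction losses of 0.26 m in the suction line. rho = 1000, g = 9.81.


NPSHa = p_atm/(rho*g) - z_s - hf_s - p_vap/(rho*g).
p_atm/(rho*g) = 99.6*1000 / (1000*9.81) = 10.153 m.
p_vap/(rho*g) = 8.43*1000 / (1000*9.81) = 0.859 m.
NPSHa = 10.153 - 3.3 - 0.26 - 0.859
      = 5.73 m.

5.73


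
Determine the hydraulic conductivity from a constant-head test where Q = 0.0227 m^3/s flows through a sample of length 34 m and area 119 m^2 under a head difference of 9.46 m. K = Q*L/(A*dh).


From K = Q*L / (A*dh):
Numerator: Q*L = 0.0227 * 34 = 0.7718.
Denominator: A*dh = 119 * 9.46 = 1125.74.
K = 0.7718 / 1125.74 = 0.000686 m/s.

0.000686


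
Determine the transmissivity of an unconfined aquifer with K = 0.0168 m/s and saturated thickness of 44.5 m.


Transmissivity is defined as T = K * h.
T = 0.0168 * 44.5
  = 0.7476 m^2/s.

0.7476


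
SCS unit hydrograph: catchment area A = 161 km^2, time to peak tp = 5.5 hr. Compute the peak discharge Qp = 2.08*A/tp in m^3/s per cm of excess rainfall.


SCS formula: Qp = 2.08 * A / tp.
Qp = 2.08 * 161 / 5.5
   = 334.88 / 5.5
   = 60.89 m^3/s per cm.

60.89


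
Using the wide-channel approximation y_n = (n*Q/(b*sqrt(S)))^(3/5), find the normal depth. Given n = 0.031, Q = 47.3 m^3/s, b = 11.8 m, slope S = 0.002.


We use the wide-channel approximation y_n = (n*Q/(b*sqrt(S)))^(3/5).
sqrt(S) = sqrt(0.002) = 0.044721.
Numerator: n*Q = 0.031 * 47.3 = 1.4663.
Denominator: b*sqrt(S) = 11.8 * 0.044721 = 0.527708.
arg = 2.7786.
y_n = 2.7786^(3/5) = 1.8463 m.

1.8463


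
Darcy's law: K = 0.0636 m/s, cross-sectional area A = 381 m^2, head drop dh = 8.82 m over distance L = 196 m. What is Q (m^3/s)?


Darcy's law: Q = K * A * i, where i = dh/L.
Hydraulic gradient i = 8.82 / 196 = 0.045.
Q = 0.0636 * 381 * 0.045
  = 1.0904 m^3/s.

1.0904


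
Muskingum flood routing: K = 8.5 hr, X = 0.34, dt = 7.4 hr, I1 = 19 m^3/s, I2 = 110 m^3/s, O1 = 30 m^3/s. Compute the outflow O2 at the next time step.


Muskingum coefficients:
denom = 2*K*(1-X) + dt = 2*8.5*(1-0.34) + 7.4 = 18.62.
C0 = (dt - 2*K*X)/denom = (7.4 - 2*8.5*0.34)/18.62 = 0.087.
C1 = (dt + 2*K*X)/denom = (7.4 + 2*8.5*0.34)/18.62 = 0.7078.
C2 = (2*K*(1-X) - dt)/denom = 0.2052.
O2 = C0*I2 + C1*I1 + C2*O1
   = 0.087*110 + 0.7078*19 + 0.2052*30
   = 29.17 m^3/s.

29.17


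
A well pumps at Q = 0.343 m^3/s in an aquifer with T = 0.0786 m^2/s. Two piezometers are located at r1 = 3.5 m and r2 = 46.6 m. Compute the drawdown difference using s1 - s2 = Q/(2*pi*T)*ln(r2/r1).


Thiem equation: s1 - s2 = Q/(2*pi*T) * ln(r2/r1).
ln(r2/r1) = ln(46.6/3.5) = 2.5888.
Q/(2*pi*T) = 0.343 / (2*pi*0.0786) = 0.343 / 0.4939 = 0.6945.
s1 - s2 = 0.6945 * 2.5888 = 1.798 m.

1.798


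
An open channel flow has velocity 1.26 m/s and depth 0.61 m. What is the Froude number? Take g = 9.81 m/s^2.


The Froude number is defined as Fr = V / sqrt(g*y).
g*y = 9.81 * 0.61 = 5.9841.
sqrt(g*y) = sqrt(5.9841) = 2.4462.
Fr = 1.26 / 2.4462 = 0.5151.

0.5151


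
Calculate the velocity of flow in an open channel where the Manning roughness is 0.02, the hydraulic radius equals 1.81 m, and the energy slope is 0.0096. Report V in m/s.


Manning's equation gives V = (1/n) * R^(2/3) * S^(1/2).
First, compute R^(2/3) = 1.81^(2/3) = 1.4852.
Next, S^(1/2) = 0.0096^(1/2) = 0.09798.
Then 1/n = 1/0.02 = 50.0.
V = 50.0 * 1.4852 * 0.09798 = 7.276 m/s.

7.276


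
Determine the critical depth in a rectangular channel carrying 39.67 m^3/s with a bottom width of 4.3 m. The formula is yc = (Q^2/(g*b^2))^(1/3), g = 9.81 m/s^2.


Using yc = (Q^2 / (g * b^2))^(1/3):
Q^2 = 39.67^2 = 1573.71.
g * b^2 = 9.81 * 4.3^2 = 9.81 * 18.49 = 181.39.
Q^2 / (g*b^2) = 1573.71 / 181.39 = 8.6758.
yc = 8.6758^(1/3) = 2.0548 m.

2.0548


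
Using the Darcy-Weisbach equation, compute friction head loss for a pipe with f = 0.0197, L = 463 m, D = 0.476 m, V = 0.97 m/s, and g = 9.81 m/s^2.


Darcy-Weisbach equation: h_f = f * (L/D) * V^2/(2g).
f * L/D = 0.0197 * 463/0.476 = 19.162.
V^2/(2g) = 0.97^2 / (2*9.81) = 0.9409 / 19.62 = 0.048 m.
h_f = 19.162 * 0.048 = 0.919 m.

0.919


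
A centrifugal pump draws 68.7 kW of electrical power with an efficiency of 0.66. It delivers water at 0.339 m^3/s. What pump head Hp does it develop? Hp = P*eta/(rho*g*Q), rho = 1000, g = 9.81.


Pump head formula: Hp = P * eta / (rho * g * Q).
Numerator: P * eta = 68.7 * 1000 * 0.66 = 45342.0 W.
Denominator: rho * g * Q = 1000 * 9.81 * 0.339 = 3325.59.
Hp = 45342.0 / 3325.59 = 13.63 m.

13.63


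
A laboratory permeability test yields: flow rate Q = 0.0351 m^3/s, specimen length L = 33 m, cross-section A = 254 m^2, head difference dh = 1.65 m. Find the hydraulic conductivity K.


From K = Q*L / (A*dh):
Numerator: Q*L = 0.0351 * 33 = 1.1583.
Denominator: A*dh = 254 * 1.65 = 419.1.
K = 1.1583 / 419.1 = 0.002764 m/s.

0.002764


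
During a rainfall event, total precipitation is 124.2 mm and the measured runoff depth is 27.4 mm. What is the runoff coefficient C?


The runoff coefficient C = runoff depth / rainfall depth.
C = 27.4 / 124.2
  = 0.2206.

0.2206


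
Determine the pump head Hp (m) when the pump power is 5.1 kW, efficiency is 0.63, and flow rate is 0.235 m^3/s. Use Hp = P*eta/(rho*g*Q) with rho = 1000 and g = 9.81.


Pump head formula: Hp = P * eta / (rho * g * Q).
Numerator: P * eta = 5.1 * 1000 * 0.63 = 3213.0 W.
Denominator: rho * g * Q = 1000 * 9.81 * 0.235 = 2305.35.
Hp = 3213.0 / 2305.35 = 1.39 m.

1.39


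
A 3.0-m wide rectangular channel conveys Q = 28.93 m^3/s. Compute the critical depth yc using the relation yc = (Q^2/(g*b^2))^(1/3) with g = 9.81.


Using yc = (Q^2 / (g * b^2))^(1/3):
Q^2 = 28.93^2 = 836.94.
g * b^2 = 9.81 * 3.0^2 = 9.81 * 9.0 = 88.29.
Q^2 / (g*b^2) = 836.94 / 88.29 = 9.4794.
yc = 9.4794^(1/3) = 2.1164 m.

2.1164


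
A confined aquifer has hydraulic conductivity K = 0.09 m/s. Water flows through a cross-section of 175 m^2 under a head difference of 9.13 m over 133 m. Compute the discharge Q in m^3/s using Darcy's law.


Darcy's law: Q = K * A * i, where i = dh/L.
Hydraulic gradient i = 9.13 / 133 = 0.068647.
Q = 0.09 * 175 * 0.068647
  = 1.0812 m^3/s.

1.0812


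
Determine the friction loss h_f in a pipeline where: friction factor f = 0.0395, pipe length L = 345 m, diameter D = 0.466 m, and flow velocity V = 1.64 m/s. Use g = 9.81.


Darcy-Weisbach equation: h_f = f * (L/D) * V^2/(2g).
f * L/D = 0.0395 * 345/0.466 = 29.2436.
V^2/(2g) = 1.64^2 / (2*9.81) = 2.6896 / 19.62 = 0.1371 m.
h_f = 29.2436 * 0.1371 = 4.009 m.

4.009


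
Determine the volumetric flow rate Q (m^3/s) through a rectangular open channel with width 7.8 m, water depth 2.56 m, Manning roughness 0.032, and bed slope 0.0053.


For a rectangular channel, the cross-sectional area A = b * y = 7.8 * 2.56 = 19.97 m^2.
The wetted perimeter P = b + 2y = 7.8 + 2*2.56 = 12.92 m.
Hydraulic radius R = A/P = 19.97/12.92 = 1.5455 m.
Velocity V = (1/n)*R^(2/3)*S^(1/2) = (1/0.032)*1.5455^(2/3)*0.0053^(1/2) = 3.0411 m/s.
Discharge Q = A * V = 19.97 * 3.0411 = 60.725 m^3/s.

60.725


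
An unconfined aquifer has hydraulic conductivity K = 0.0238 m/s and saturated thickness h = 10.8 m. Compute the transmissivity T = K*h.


Transmissivity is defined as T = K * h.
T = 0.0238 * 10.8
  = 0.257 m^2/s.

0.257


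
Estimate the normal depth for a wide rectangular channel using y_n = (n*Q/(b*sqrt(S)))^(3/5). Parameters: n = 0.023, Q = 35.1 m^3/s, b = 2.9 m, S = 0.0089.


We use the wide-channel approximation y_n = (n*Q/(b*sqrt(S)))^(3/5).
sqrt(S) = sqrt(0.0089) = 0.09434.
Numerator: n*Q = 0.023 * 35.1 = 0.8073.
Denominator: b*sqrt(S) = 2.9 * 0.09434 = 0.273586.
arg = 2.9508.
y_n = 2.9508^(3/5) = 1.9141 m.

1.9141


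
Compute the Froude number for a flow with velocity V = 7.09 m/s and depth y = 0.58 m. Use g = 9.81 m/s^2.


The Froude number is defined as Fr = V / sqrt(g*y).
g*y = 9.81 * 0.58 = 5.6898.
sqrt(g*y) = sqrt(5.6898) = 2.3853.
Fr = 7.09 / 2.3853 = 2.9723.

2.9723


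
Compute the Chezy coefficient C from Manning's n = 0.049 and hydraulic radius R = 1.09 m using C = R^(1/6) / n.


The Chezy coefficient relates to Manning's n through C = R^(1/6) / n.
R^(1/6) = 1.09^(1/6) = 1.014467.
C = 1.014467 / 0.049 = 20.7 m^(1/2)/s.

20.7


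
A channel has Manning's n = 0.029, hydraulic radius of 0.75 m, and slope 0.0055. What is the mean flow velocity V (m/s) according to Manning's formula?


Manning's equation gives V = (1/n) * R^(2/3) * S^(1/2).
First, compute R^(2/3) = 0.75^(2/3) = 0.8255.
Next, S^(1/2) = 0.0055^(1/2) = 0.074162.
Then 1/n = 1/0.029 = 34.48.
V = 34.48 * 0.8255 * 0.074162 = 2.111 m/s.

2.111


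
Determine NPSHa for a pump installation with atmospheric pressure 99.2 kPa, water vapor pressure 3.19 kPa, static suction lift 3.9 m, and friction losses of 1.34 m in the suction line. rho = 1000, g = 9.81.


NPSHa = p_atm/(rho*g) - z_s - hf_s - p_vap/(rho*g).
p_atm/(rho*g) = 99.2*1000 / (1000*9.81) = 10.112 m.
p_vap/(rho*g) = 3.19*1000 / (1000*9.81) = 0.325 m.
NPSHa = 10.112 - 3.9 - 1.34 - 0.325
      = 4.55 m.

4.55


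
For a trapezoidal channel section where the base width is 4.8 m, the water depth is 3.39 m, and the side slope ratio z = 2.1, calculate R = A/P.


For a trapezoidal section with side slope z:
A = (b + z*y)*y = (4.8 + 2.1*3.39)*3.39 = 40.405 m^2.
P = b + 2*y*sqrt(1 + z^2) = 4.8 + 2*3.39*sqrt(1 + 2.1^2) = 20.57 m.
R = A/P = 40.405 / 20.57 = 1.9643 m.

1.9643


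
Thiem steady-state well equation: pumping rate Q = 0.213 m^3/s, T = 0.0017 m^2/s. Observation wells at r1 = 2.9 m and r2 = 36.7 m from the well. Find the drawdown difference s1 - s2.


Thiem equation: s1 - s2 = Q/(2*pi*T) * ln(r2/r1).
ln(r2/r1) = ln(36.7/2.9) = 2.5381.
Q/(2*pi*T) = 0.213 / (2*pi*0.0017) = 0.213 / 0.0107 = 19.9412.
s1 - s2 = 19.9412 * 2.5381 = 50.612 m.

50.612


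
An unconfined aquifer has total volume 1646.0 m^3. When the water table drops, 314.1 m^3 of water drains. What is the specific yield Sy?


Specific yield Sy = Volume drained / Total volume.
Sy = 314.1 / 1646.0
   = 0.1908.

0.1908


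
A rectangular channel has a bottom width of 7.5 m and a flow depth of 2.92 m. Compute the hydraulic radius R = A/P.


For a rectangular section:
Flow area A = b * y = 7.5 * 2.92 = 21.9 m^2.
Wetted perimeter P = b + 2y = 7.5 + 2*2.92 = 13.34 m.
Hydraulic radius R = A/P = 21.9 / 13.34 = 1.6417 m.

1.6417


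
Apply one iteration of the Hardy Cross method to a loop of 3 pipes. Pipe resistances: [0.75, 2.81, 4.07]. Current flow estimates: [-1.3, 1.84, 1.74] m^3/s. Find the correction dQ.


Numerator terms (r*Q*|Q|): 0.75*-1.3*|-1.3| = -1.2675; 2.81*1.84*|1.84| = 9.5135; 4.07*1.74*|1.74| = 12.3223.
Sum of numerator = 20.5684.
Denominator terms (r*|Q|): 0.75*|-1.3| = 0.975; 2.81*|1.84| = 5.1704; 4.07*|1.74| = 7.0818.
2 * sum of denominator = 2 * 13.2272 = 26.4544.
dQ = -20.5684 / 26.4544 = -0.7775 m^3/s.

-0.7775


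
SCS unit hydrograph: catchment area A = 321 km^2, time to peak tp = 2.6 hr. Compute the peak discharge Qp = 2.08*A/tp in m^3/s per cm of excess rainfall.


SCS formula: Qp = 2.08 * A / tp.
Qp = 2.08 * 321 / 2.6
   = 667.68 / 2.6
   = 256.8 m^3/s per cm.

256.8


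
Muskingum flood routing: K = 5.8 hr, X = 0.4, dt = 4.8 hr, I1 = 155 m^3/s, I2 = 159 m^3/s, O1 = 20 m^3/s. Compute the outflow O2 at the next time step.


Muskingum coefficients:
denom = 2*K*(1-X) + dt = 2*5.8*(1-0.4) + 4.8 = 11.76.
C0 = (dt - 2*K*X)/denom = (4.8 - 2*5.8*0.4)/11.76 = 0.0136.
C1 = (dt + 2*K*X)/denom = (4.8 + 2*5.8*0.4)/11.76 = 0.8027.
C2 = (2*K*(1-X) - dt)/denom = 0.1837.
O2 = C0*I2 + C1*I1 + C2*O1
   = 0.0136*159 + 0.8027*155 + 0.1837*20
   = 130.26 m^3/s.

130.26


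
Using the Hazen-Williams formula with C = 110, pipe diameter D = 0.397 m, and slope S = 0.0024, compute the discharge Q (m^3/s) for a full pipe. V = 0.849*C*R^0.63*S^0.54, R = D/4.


For a full circular pipe, R = D/4 = 0.397/4 = 0.0993 m.
V = 0.849 * 110 * 0.0993^0.63 * 0.0024^0.54
  = 0.849 * 110 * 0.233314 * 0.038487
  = 0.8386 m/s.
Pipe area A = pi*D^2/4 = pi*0.397^2/4 = 0.1238 m^2.
Q = A * V = 0.1238 * 0.8386 = 0.1038 m^3/s.

0.1038


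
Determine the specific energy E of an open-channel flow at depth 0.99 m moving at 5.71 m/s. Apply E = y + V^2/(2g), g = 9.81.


Specific energy E = y + V^2/(2g).
Velocity head = V^2/(2g) = 5.71^2 / (2*9.81) = 32.6041 / 19.62 = 1.6618 m.
E = 0.99 + 1.6618 = 2.6518 m.

2.6518


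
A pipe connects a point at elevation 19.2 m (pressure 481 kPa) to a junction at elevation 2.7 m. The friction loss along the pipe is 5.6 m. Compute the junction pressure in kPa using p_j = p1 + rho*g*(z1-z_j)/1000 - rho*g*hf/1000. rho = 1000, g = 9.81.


Junction pressure: p_j = p1 + rho*g*(z1 - z_j)/1000 - rho*g*hf/1000.
Elevation term = 1000*9.81*(19.2 - 2.7)/1000 = 161.865 kPa.
Friction term = 1000*9.81*5.6/1000 = 54.936 kPa.
p_j = 481 + 161.865 - 54.936 = 587.93 kPa.

587.93


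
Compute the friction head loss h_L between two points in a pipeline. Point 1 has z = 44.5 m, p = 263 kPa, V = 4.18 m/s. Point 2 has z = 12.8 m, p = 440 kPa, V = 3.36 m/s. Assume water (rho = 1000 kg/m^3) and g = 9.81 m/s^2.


Total head at each section: H = z + p/(rho*g) + V^2/(2g).
H1 = 44.5 + 263*1000/(1000*9.81) + 4.18^2/(2*9.81)
   = 44.5 + 26.809 + 0.8905
   = 72.2 m.
H2 = 12.8 + 440*1000/(1000*9.81) + 3.36^2/(2*9.81)
   = 12.8 + 44.852 + 0.5754
   = 58.228 m.
h_L = H1 - H2 = 72.2 - 58.228 = 13.972 m.

13.972


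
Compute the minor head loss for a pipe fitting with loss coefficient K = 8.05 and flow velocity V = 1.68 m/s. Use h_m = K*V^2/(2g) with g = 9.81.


Minor loss formula: h_m = K * V^2/(2g).
V^2 = 1.68^2 = 2.8224.
V^2/(2g) = 2.8224 / 19.62 = 0.1439 m.
h_m = 8.05 * 0.1439 = 1.158 m.

1.158


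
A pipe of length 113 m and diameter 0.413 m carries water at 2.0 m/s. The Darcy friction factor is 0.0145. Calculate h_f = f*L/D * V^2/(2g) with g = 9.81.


Darcy-Weisbach equation: h_f = f * (L/D) * V^2/(2g).
f * L/D = 0.0145 * 113/0.413 = 3.9673.
V^2/(2g) = 2.0^2 / (2*9.81) = 4.0 / 19.62 = 0.2039 m.
h_f = 3.9673 * 0.2039 = 0.809 m.

0.809


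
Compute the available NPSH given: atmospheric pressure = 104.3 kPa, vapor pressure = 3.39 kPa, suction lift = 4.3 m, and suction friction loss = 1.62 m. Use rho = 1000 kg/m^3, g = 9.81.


NPSHa = p_atm/(rho*g) - z_s - hf_s - p_vap/(rho*g).
p_atm/(rho*g) = 104.3*1000 / (1000*9.81) = 10.632 m.
p_vap/(rho*g) = 3.39*1000 / (1000*9.81) = 0.346 m.
NPSHa = 10.632 - 4.3 - 1.62 - 0.346
      = 4.37 m.

4.37


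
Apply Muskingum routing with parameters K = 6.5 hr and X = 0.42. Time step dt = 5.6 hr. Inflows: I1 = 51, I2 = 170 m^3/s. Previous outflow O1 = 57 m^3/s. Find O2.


Muskingum coefficients:
denom = 2*K*(1-X) + dt = 2*6.5*(1-0.42) + 5.6 = 13.14.
C0 = (dt - 2*K*X)/denom = (5.6 - 2*6.5*0.42)/13.14 = 0.0107.
C1 = (dt + 2*K*X)/denom = (5.6 + 2*6.5*0.42)/13.14 = 0.8417.
C2 = (2*K*(1-X) - dt)/denom = 0.1476.
O2 = C0*I2 + C1*I1 + C2*O1
   = 0.0107*170 + 0.8417*51 + 0.1476*57
   = 53.15 m^3/s.

53.15


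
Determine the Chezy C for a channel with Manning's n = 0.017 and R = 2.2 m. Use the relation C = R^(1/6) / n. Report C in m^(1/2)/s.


The Chezy coefficient relates to Manning's n through C = R^(1/6) / n.
R^(1/6) = 2.2^(1/6) = 1.140435.
C = 1.140435 / 0.017 = 67.08 m^(1/2)/s.

67.08


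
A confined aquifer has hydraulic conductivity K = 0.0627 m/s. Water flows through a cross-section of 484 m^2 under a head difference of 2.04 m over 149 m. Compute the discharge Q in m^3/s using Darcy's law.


Darcy's law: Q = K * A * i, where i = dh/L.
Hydraulic gradient i = 2.04 / 149 = 0.013691.
Q = 0.0627 * 484 * 0.013691
  = 0.4155 m^3/s.

0.4155


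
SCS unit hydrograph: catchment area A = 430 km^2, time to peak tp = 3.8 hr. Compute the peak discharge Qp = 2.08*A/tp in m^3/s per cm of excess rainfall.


SCS formula: Qp = 2.08 * A / tp.
Qp = 2.08 * 430 / 3.8
   = 894.4 / 3.8
   = 235.37 m^3/s per cm.

235.37


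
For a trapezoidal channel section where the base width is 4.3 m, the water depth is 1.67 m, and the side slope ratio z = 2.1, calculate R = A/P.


For a trapezoidal section with side slope z:
A = (b + z*y)*y = (4.3 + 2.1*1.67)*1.67 = 13.038 m^2.
P = b + 2*y*sqrt(1 + z^2) = 4.3 + 2*1.67*sqrt(1 + 2.1^2) = 12.069 m.
R = A/P = 13.038 / 12.069 = 1.0803 m.

1.0803


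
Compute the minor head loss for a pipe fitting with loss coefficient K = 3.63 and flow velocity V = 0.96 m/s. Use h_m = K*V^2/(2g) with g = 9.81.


Minor loss formula: h_m = K * V^2/(2g).
V^2 = 0.96^2 = 0.9216.
V^2/(2g) = 0.9216 / 19.62 = 0.047 m.
h_m = 3.63 * 0.047 = 0.1705 m.

0.1705


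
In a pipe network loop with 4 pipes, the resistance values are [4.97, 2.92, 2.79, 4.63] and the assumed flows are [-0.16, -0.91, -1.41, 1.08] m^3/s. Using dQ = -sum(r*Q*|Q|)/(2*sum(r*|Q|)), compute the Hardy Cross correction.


Numerator terms (r*Q*|Q|): 4.97*-0.16*|-0.16| = -0.1272; 2.92*-0.91*|-0.91| = -2.4181; 2.79*-1.41*|-1.41| = -5.5468; 4.63*1.08*|1.08| = 5.4004.
Sum of numerator = -2.6917.
Denominator terms (r*|Q|): 4.97*|-0.16| = 0.7952; 2.92*|-0.91| = 2.6572; 2.79*|-1.41| = 3.9339; 4.63*|1.08| = 5.0004.
2 * sum of denominator = 2 * 12.3867 = 24.7734.
dQ = --2.6917 / 24.7734 = 0.1087 m^3/s.

0.1087


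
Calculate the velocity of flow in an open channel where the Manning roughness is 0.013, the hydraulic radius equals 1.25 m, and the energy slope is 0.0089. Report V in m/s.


Manning's equation gives V = (1/n) * R^(2/3) * S^(1/2).
First, compute R^(2/3) = 1.25^(2/3) = 1.1604.
Next, S^(1/2) = 0.0089^(1/2) = 0.09434.
Then 1/n = 1/0.013 = 76.92.
V = 76.92 * 1.1604 * 0.09434 = 8.4209 m/s.

8.4209


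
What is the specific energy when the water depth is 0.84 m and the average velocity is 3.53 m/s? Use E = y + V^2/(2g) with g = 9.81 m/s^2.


Specific energy E = y + V^2/(2g).
Velocity head = V^2/(2g) = 3.53^2 / (2*9.81) = 12.4609 / 19.62 = 0.6351 m.
E = 0.84 + 0.6351 = 1.4751 m.

1.4751


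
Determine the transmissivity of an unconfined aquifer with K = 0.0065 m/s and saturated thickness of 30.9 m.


Transmissivity is defined as T = K * h.
T = 0.0065 * 30.9
  = 0.2008 m^2/s.

0.2008


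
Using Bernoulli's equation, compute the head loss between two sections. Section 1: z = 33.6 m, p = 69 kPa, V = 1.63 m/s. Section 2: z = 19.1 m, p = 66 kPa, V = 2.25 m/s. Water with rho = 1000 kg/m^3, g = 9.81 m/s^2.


Total head at each section: H = z + p/(rho*g) + V^2/(2g).
H1 = 33.6 + 69*1000/(1000*9.81) + 1.63^2/(2*9.81)
   = 33.6 + 7.034 + 0.1354
   = 40.769 m.
H2 = 19.1 + 66*1000/(1000*9.81) + 2.25^2/(2*9.81)
   = 19.1 + 6.728 + 0.258
   = 26.086 m.
h_L = H1 - H2 = 40.769 - 26.086 = 14.683 m.

14.683


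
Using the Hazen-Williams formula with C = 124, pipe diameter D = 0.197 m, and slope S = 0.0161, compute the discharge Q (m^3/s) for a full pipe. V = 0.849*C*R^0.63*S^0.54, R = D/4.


For a full circular pipe, R = D/4 = 0.197/4 = 0.0493 m.
V = 0.849 * 124 * 0.0493^0.63 * 0.0161^0.54
  = 0.849 * 124 * 0.150043 * 0.107569
  = 1.6991 m/s.
Pipe area A = pi*D^2/4 = pi*0.197^2/4 = 0.0305 m^2.
Q = A * V = 0.0305 * 1.6991 = 0.0518 m^3/s.

0.0518


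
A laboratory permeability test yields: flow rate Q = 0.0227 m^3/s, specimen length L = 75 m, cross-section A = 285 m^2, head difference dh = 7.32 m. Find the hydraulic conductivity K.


From K = Q*L / (A*dh):
Numerator: Q*L = 0.0227 * 75 = 1.7025.
Denominator: A*dh = 285 * 7.32 = 2086.2.
K = 1.7025 / 2086.2 = 0.000816 m/s.

0.000816


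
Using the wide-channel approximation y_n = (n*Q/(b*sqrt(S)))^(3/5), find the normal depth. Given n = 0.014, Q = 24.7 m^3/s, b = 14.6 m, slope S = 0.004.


We use the wide-channel approximation y_n = (n*Q/(b*sqrt(S)))^(3/5).
sqrt(S) = sqrt(0.004) = 0.063246.
Numerator: n*Q = 0.014 * 24.7 = 0.3458.
Denominator: b*sqrt(S) = 14.6 * 0.063246 = 0.923392.
arg = 0.3745.
y_n = 0.3745^(3/5) = 0.5547 m.

0.5547


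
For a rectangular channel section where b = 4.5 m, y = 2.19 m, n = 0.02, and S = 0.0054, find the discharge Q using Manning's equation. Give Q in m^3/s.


For a rectangular channel, the cross-sectional area A = b * y = 4.5 * 2.19 = 9.86 m^2.
The wetted perimeter P = b + 2y = 4.5 + 2*2.19 = 8.88 m.
Hydraulic radius R = A/P = 9.86/8.88 = 1.1098 m.
Velocity V = (1/n)*R^(2/3)*S^(1/2) = (1/0.02)*1.1098^(2/3)*0.0054^(1/2) = 3.9385 m/s.
Discharge Q = A * V = 9.86 * 3.9385 = 38.814 m^3/s.

38.814


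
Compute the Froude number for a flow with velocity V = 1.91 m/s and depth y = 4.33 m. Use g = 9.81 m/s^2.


The Froude number is defined as Fr = V / sqrt(g*y).
g*y = 9.81 * 4.33 = 42.4773.
sqrt(g*y) = sqrt(42.4773) = 6.5175.
Fr = 1.91 / 6.5175 = 0.2931.

0.2931


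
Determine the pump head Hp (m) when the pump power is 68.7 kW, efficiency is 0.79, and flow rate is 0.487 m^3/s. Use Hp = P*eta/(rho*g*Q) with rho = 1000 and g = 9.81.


Pump head formula: Hp = P * eta / (rho * g * Q).
Numerator: P * eta = 68.7 * 1000 * 0.79 = 54273.0 W.
Denominator: rho * g * Q = 1000 * 9.81 * 0.487 = 4777.47.
Hp = 54273.0 / 4777.47 = 11.36 m.

11.36


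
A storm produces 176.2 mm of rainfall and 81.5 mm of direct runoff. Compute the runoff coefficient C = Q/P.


The runoff coefficient C = runoff depth / rainfall depth.
C = 81.5 / 176.2
  = 0.4625.

0.4625


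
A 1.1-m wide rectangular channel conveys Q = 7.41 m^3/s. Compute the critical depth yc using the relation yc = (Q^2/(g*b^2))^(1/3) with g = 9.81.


Using yc = (Q^2 / (g * b^2))^(1/3):
Q^2 = 7.41^2 = 54.91.
g * b^2 = 9.81 * 1.1^2 = 9.81 * 1.21 = 11.87.
Q^2 / (g*b^2) = 54.91 / 11.87 = 4.6259.
yc = 4.6259^(1/3) = 1.6662 m.

1.6662


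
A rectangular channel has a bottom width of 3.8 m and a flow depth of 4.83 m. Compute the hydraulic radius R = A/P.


For a rectangular section:
Flow area A = b * y = 3.8 * 4.83 = 18.35 m^2.
Wetted perimeter P = b + 2y = 3.8 + 2*4.83 = 13.46 m.
Hydraulic radius R = A/P = 18.35 / 13.46 = 1.3636 m.

1.3636


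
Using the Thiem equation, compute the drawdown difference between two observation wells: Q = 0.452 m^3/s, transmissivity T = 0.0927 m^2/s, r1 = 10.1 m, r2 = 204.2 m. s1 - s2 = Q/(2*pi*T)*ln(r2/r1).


Thiem equation: s1 - s2 = Q/(2*pi*T) * ln(r2/r1).
ln(r2/r1) = ln(204.2/10.1) = 3.0066.
Q/(2*pi*T) = 0.452 / (2*pi*0.0927) = 0.452 / 0.5825 = 0.776.
s1 - s2 = 0.776 * 3.0066 = 2.3332 m.

2.3332


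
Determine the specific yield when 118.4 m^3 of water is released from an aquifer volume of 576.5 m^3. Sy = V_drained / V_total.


Specific yield Sy = Volume drained / Total volume.
Sy = 118.4 / 576.5
   = 0.2054.

0.2054


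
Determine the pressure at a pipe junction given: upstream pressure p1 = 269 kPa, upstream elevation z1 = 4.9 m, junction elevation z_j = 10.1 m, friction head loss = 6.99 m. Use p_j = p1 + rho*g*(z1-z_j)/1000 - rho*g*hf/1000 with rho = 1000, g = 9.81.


Junction pressure: p_j = p1 + rho*g*(z1 - z_j)/1000 - rho*g*hf/1000.
Elevation term = 1000*9.81*(4.9 - 10.1)/1000 = -51.012 kPa.
Friction term = 1000*9.81*6.99/1000 = 68.572 kPa.
p_j = 269 + -51.012 - 68.572 = 149.42 kPa.

149.42


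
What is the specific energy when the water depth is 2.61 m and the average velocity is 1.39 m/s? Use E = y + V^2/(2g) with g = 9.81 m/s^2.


Specific energy E = y + V^2/(2g).
Velocity head = V^2/(2g) = 1.39^2 / (2*9.81) = 1.9321 / 19.62 = 0.0985 m.
E = 2.61 + 0.0985 = 2.7085 m.

2.7085


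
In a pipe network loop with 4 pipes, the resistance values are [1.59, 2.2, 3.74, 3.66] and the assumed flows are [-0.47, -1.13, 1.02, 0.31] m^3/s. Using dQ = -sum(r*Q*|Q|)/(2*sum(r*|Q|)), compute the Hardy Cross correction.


Numerator terms (r*Q*|Q|): 1.59*-0.47*|-0.47| = -0.3512; 2.2*-1.13*|-1.13| = -2.8092; 3.74*1.02*|1.02| = 3.8911; 3.66*0.31*|0.31| = 0.3517.
Sum of numerator = 1.0824.
Denominator terms (r*|Q|): 1.59*|-0.47| = 0.7473; 2.2*|-1.13| = 2.486; 3.74*|1.02| = 3.8148; 3.66*|0.31| = 1.1346.
2 * sum of denominator = 2 * 8.1827 = 16.3654.
dQ = -1.0824 / 16.3654 = -0.0661 m^3/s.

-0.0661


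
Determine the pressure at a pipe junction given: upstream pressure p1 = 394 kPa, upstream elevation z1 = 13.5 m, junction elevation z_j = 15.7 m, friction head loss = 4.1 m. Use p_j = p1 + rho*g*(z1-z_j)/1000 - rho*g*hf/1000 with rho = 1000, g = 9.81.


Junction pressure: p_j = p1 + rho*g*(z1 - z_j)/1000 - rho*g*hf/1000.
Elevation term = 1000*9.81*(13.5 - 15.7)/1000 = -21.582 kPa.
Friction term = 1000*9.81*4.1/1000 = 40.221 kPa.
p_j = 394 + -21.582 - 40.221 = 332.2 kPa.

332.2


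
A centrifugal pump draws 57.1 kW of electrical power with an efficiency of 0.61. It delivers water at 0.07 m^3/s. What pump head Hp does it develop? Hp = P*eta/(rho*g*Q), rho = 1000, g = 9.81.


Pump head formula: Hp = P * eta / (rho * g * Q).
Numerator: P * eta = 57.1 * 1000 * 0.61 = 34831.0 W.
Denominator: rho * g * Q = 1000 * 9.81 * 0.07 = 686.7.
Hp = 34831.0 / 686.7 = 50.72 m.

50.72


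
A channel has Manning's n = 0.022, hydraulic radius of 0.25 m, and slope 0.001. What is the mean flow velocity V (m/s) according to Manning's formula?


Manning's equation gives V = (1/n) * R^(2/3) * S^(1/2).
First, compute R^(2/3) = 0.25^(2/3) = 0.3969.
Next, S^(1/2) = 0.001^(1/2) = 0.031623.
Then 1/n = 1/0.022 = 45.45.
V = 45.45 * 0.3969 * 0.031623 = 0.5704 m/s.

0.5704


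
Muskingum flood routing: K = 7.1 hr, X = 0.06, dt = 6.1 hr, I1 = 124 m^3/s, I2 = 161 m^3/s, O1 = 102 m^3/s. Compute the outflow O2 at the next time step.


Muskingum coefficients:
denom = 2*K*(1-X) + dt = 2*7.1*(1-0.06) + 6.1 = 19.448.
C0 = (dt - 2*K*X)/denom = (6.1 - 2*7.1*0.06)/19.448 = 0.2698.
C1 = (dt + 2*K*X)/denom = (6.1 + 2*7.1*0.06)/19.448 = 0.3575.
C2 = (2*K*(1-X) - dt)/denom = 0.3727.
O2 = C0*I2 + C1*I1 + C2*O1
   = 0.2698*161 + 0.3575*124 + 0.3727*102
   = 125.79 m^3/s.

125.79


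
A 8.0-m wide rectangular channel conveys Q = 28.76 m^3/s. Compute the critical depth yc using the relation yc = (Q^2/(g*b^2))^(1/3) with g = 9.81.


Using yc = (Q^2 / (g * b^2))^(1/3):
Q^2 = 28.76^2 = 827.14.
g * b^2 = 9.81 * 8.0^2 = 9.81 * 64.0 = 627.84.
Q^2 / (g*b^2) = 827.14 / 627.84 = 1.3174.
yc = 1.3174^(1/3) = 1.0962 m.

1.0962


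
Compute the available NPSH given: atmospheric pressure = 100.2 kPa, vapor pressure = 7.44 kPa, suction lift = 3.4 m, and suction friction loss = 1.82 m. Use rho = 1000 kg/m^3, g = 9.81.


NPSHa = p_atm/(rho*g) - z_s - hf_s - p_vap/(rho*g).
p_atm/(rho*g) = 100.2*1000 / (1000*9.81) = 10.214 m.
p_vap/(rho*g) = 7.44*1000 / (1000*9.81) = 0.758 m.
NPSHa = 10.214 - 3.4 - 1.82 - 0.758
      = 4.24 m.

4.24


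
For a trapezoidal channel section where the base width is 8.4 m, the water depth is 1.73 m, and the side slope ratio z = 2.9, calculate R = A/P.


For a trapezoidal section with side slope z:
A = (b + z*y)*y = (8.4 + 2.9*1.73)*1.73 = 23.211 m^2.
P = b + 2*y*sqrt(1 + z^2) = 8.4 + 2*1.73*sqrt(1 + 2.9^2) = 19.014 m.
R = A/P = 23.211 / 19.014 = 1.2208 m.

1.2208


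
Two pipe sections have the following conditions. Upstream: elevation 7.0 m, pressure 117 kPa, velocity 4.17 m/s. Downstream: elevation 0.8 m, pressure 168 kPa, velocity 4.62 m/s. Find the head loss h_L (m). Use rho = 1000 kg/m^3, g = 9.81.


Total head at each section: H = z + p/(rho*g) + V^2/(2g).
H1 = 7.0 + 117*1000/(1000*9.81) + 4.17^2/(2*9.81)
   = 7.0 + 11.927 + 0.8863
   = 19.813 m.
H2 = 0.8 + 168*1000/(1000*9.81) + 4.62^2/(2*9.81)
   = 0.8 + 17.125 + 1.0879
   = 19.013 m.
h_L = H1 - H2 = 19.813 - 19.013 = 0.8 m.

0.8
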